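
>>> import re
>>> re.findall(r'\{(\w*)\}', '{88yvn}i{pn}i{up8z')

`findall` collects group 1 from each match (2 total).

['88yvn', 'pn']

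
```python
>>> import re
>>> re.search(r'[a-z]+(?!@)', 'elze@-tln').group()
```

'elz'

A negative assertion filters positions out without eating any characters.
`search` walks the string left to right and returns the first match it finds.
The match spans [0:3] → 'elz'.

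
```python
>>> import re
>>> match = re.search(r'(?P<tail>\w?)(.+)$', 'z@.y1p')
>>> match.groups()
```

('z', '@.y1p')

The pattern matches optionally a word character (captured as 'tail'); then one or more of any character (captured); then anchored at the end.
`search` walks the string left to right and returns the first match it finds.
The match spans [0:6] → 'z@.y1p'.
Captured: group 1 = 'z', group 2 = '@.y1p'.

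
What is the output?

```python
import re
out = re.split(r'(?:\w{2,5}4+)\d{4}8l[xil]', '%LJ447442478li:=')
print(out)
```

The pattern matches 2 to 5 of a word character, then one or more of a literal '4' (non-capturing group); then exactly 4 of a digit, then the literal '8l', then one of [xil].
Matches to split on: at [1:14] → 'LJ447442478li'.
Each match becomes a cut point; 2 segments remain.

['%', ':=']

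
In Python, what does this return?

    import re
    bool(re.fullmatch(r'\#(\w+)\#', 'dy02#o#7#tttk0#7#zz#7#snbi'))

False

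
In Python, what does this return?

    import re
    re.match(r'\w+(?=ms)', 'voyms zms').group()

'voy'

Lookahead/lookbehind check context without consuming it, so the matched span excludes the asserted characters.
`re.match` only tries the pattern at the start of the string.
The match spans [0:3] → 'voy'.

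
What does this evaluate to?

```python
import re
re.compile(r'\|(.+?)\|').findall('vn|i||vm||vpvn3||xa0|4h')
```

['i', 'vm', 'vpvn3', 'xa0']

Scanning left to right: at [2:5] match '|i|', group 1 = 'i'; at [5:9] match '|vm|', group 1 = 'vm'; at [9:16] match '|vpvn3|', group 1 = 'vpvn3'; at [16:21] match '|xa0|', group 1 = 'xa0'.
One capturing group, so `findall` returns just the captured substring from each match — 4 in all.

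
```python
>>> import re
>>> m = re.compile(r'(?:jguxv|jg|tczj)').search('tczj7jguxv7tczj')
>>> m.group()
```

The match spans [0:4] → 'tczj'.

'tczj'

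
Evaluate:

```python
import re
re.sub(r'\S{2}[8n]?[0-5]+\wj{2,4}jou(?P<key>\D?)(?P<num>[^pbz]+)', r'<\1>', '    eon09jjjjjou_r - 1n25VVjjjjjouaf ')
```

'    <_>'

Each match is replaced using the text its own group 1 captured.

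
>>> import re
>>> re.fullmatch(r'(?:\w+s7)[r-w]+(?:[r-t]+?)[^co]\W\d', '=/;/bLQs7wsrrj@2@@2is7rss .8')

None

The pattern matches one or more of a word character, then the literal 's7' (non-capturing group); then one or more of a character in [r-w]; then one or more of a character in [r-t] (lazy) (non-capturing group); then any character except [co], then a non-word character, then a digit.
`fullmatch` succeeds only if the pattern covers the string from start to end.
Here the pattern can't cover the whole string, so the call returns None.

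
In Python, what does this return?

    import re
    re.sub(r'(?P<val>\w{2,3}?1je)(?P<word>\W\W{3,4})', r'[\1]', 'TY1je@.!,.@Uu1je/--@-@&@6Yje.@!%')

This matches 2 to 3 of a word character (lazy), then the literal '1je' (captured as 'val'); then a non-word character, then 3 to 4 of a non-word character (captured as 'word').
Matches: at [0:10] → 'TY1je@.!,.'; at [11:21] → 'Uu1je/--@-'.
The replacement refers to a captured group, so each match is rewritten using its own captured text.

'[TY1je]@[Uu1je]@&@6Yje.@!%'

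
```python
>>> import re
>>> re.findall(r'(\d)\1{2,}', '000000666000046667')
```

['0', '6', '0', '6']

The backreference `\1` re-matches whatever the first group consumed, character for character.
Because there's exactly one group, `findall` drops the full match and keeps group 1 from each hit.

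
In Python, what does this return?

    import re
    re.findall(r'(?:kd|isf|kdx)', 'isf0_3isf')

`findall` yields the raw match text (2 of them) because the pattern has no groups.

['isf', 'isf']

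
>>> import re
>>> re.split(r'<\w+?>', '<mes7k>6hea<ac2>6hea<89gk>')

['', '6hea', '6hea', '']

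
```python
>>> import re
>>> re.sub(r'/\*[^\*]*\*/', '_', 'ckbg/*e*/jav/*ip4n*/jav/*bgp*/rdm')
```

'ckbg_jav_jav_rdm'

Matches: at [4:9] → '/*e*/'; at [12:20] → '/*ip4n*/'; at [23:30] → '/*bgp*/'.
Each match is replaced by '_'.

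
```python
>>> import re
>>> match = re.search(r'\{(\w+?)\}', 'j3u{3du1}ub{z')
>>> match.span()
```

(3, 9)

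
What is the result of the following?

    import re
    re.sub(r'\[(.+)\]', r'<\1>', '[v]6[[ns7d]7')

'<v]6[[ns7d>7'

Matches: at [0:11] → '[v]6[[ns7d]'.
`\1` in the replacement pulls in group 1's text for each match.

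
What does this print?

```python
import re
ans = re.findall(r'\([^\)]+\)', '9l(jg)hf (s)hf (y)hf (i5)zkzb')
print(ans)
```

Scanning left to right: at [2:6] → '(jg)'; at [9:12] → '(s)'; at [15:18] → '(y)'; at [21:25] → '(i5)'.
Since nothing is captured, `findall` lists the 4 matched substrings directly.

['(jg)', '(s)', '(y)', '(i5)']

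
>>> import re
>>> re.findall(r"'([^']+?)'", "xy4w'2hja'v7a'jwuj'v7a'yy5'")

['2hja', 'jwuj', 'yy5']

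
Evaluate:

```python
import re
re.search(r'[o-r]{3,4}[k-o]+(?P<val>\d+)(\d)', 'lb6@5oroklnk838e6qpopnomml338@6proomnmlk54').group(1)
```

'83'

Pattern: 3 to 4 of a character in [o-r], then one or more of a character in [k-o]; then one or more of a digit (captured as 'val'); then a digit (captured).
Unlike `match`, `search` isn't anchored — it looks for the pattern anywhere in the string.
The match spans [5:15] → 'oroklnk838'.
Captured: group 1 = '83', group 2 = '8'.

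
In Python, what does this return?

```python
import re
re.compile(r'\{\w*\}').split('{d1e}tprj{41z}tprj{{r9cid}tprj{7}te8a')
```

['', 'tprj', 'tprj{', 'tprj', 'te8a']

`split` removes every match and returns the 5 fragments in between.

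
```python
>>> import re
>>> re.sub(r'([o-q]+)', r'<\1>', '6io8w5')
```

'6i<o>8w5'

Pattern: one or more of a character in [o-q] (captured).
Matches: at [2:3] → 'o'.
The replacement refers to a captured group, so each match is rewritten using its own captured text.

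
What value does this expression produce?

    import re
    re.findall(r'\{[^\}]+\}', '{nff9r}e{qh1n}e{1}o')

['{nff9r}', '{qh1n}', '{1}']

With no groups in the pattern, `findall` gives back each whole match — 3 here.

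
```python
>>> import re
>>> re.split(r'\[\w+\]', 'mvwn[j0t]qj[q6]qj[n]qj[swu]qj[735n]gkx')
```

['mvwn', 'qj', 'qj', 'qj', 'qj', 'gkx']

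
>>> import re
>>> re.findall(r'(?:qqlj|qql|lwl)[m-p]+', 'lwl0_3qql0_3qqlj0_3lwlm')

Walking the string: at [19:23] → 'lwlm'.
Since nothing is captured, `findall` lists the 1 matched substring directly.

['lwlm']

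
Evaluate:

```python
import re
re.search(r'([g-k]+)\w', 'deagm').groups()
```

('g',)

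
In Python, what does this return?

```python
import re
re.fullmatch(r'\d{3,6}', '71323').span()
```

The pattern matches 3 to 6 of a digit.
For `fullmatch`, every character of the input must be accounted for by the pattern.
The match spans [0:5] → '71323'.

(0, 5)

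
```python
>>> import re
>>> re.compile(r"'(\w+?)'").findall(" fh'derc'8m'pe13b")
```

['derc']

Walking the string: at [3:9] match "'derc'", group 1 = 'derc'.
One capturing group, so `findall` returns just the captured substring from the one match — 1 in all.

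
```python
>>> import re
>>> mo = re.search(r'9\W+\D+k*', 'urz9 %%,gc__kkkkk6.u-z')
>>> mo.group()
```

'9 %%,gc__kkkkk'

Pattern: the literal '9', then one or more of a non-word character; then one or more of a non-digit, then zero or more of the literal 'k'.
Unlike `match`, `search` isn't anchored — it looks for the pattern anywhere in the string.
The match spans [3:17] → '9 %%,gc__kkkkk'.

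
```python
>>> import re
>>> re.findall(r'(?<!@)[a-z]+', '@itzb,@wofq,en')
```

['tzb', 'ofq', 'en']

`(?!…)`/`(?<!…)` only lets a position through if the neighbouring text does NOT match; no characters are consumed.
Scanning left to right: at [2:5] → 'tzb'; at [8:11] → 'ofq'; at [12:14] → 'en'.
`findall` yields the raw match text (3 of them) because the pattern has no groups.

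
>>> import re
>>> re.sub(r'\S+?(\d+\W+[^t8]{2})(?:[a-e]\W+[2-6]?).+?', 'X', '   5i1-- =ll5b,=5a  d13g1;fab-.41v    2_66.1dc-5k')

'   5i1-- =ll5b,=5a  Xv    X'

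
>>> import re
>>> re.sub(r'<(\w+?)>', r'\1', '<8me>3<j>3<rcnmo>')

'8me3j3rcnmo'

The replacement refers to a captured group, so each match is rewritten using its own captured text.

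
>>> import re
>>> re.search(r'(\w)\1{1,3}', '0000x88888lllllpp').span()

(0, 4)

After group 1 captures some text, `\1` only succeeds where that same text appears again.
`search` walks the string left to right and returns the first match it finds.
The match spans [0:4] → '0000'.
Captured: group 1 = '0'.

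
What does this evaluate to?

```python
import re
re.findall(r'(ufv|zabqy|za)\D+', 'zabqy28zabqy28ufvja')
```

['za', 'za', 'ufv']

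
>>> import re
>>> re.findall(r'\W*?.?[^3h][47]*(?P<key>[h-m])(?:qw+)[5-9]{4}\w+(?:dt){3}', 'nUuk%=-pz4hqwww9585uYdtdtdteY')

Pattern: zero or more of a non-word character (lazy), then optionally any character; then any character except [3h], then zero or more of one of [47]; then a character in [h-m] (captured as 'key'); then a literal 'q', then one or more of a literal 'w' (non-capturing group); then exactly 4 of a character in [5-9], then one or more of a word character, then the literal 'dt' repeated 3 times.
Scanning left to right: at [4:27] match '%=-pz4hqwww9585uYdtdtdt', group 1 = 'h'.
With a single group, `findall` returns only what that group captured — 1 item.

['h']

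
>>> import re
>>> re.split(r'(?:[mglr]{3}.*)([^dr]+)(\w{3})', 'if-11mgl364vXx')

Because the pattern has a capturing group, `split` also inserts each captured text between the pieces.

['if-11', '4', 'vXx', '']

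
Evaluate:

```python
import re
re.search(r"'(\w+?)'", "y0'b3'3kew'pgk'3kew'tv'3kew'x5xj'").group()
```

"'b3'"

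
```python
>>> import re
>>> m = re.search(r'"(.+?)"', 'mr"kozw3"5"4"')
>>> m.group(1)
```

Because the quantifier is non-greedy, it stops expanding at the earliest point where the rest of the pattern can succeed.
`re.search` scans for the first position where the pattern succeeds.
The match spans [2:9] → '"kozw3"'.
Captured: group 1 = 'kozw3'.

'kozw3'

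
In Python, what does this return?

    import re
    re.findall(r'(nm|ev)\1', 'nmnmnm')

['nm']

`\1` is not a pattern — it's the concrete string captured by group 1, re-applied verbatim.
Scanning left to right: at [0:4] match 'nmnm', group 1 = 'nm'.
Because there's exactly one group, `findall` drops the full match and keeps group 1 from the one hit.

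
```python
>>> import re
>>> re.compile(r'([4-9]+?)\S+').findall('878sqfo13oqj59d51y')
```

Because the quantifier is non-greedy, it stops expanding at the earliest point where the rest of the pattern can succeed.
One capturing group, so `findall` returns just the captured substring from the one match — 1 in all.

['8']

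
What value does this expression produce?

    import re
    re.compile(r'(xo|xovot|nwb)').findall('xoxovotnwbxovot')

Alternation isn't longest-match — the leftmost alternative that fits at this position is chosen.
Matches: at [0:2] match 'xo', group 1 = 'xo'; at [2:4] match 'xo', group 1 = 'xo'; at [7:10] match 'nwb', group 1 = 'nwb'; at [10:12] match 'xo', group 1 = 'xo'.
`findall` collects group 1 from each match (4 total).

['xo', 'xo', 'nwb', 'xo']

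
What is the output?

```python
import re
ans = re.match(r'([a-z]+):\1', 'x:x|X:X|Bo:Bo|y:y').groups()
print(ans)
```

('x',)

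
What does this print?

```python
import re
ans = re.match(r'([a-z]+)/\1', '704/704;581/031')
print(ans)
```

None

`\1` has to match the exact text group 1 already captured.
`re.match` only tries the pattern at the start of the string.
Here the pattern fails at index 0, so the call returns None.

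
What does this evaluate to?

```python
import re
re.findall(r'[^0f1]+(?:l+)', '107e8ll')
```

The pattern matches one or more of any character except [0f1]; then one or more of a literal 'l' (non-capturing group).
Walking the string: at [2:7] → '7e8ll'.
With no groups in the pattern, `findall` gives back each whole match — 1 here.

['7e8ll']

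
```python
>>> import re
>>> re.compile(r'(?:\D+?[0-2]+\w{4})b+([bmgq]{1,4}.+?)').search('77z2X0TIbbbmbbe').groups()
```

('mbbe',)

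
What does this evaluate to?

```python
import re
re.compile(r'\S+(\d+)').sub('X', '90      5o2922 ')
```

Pattern: one or more of a non-whitespace character; then one or more of a digit (captured).
Matches: at [0:2] → '90'; at [8:14] → '5o2922'.
`sub` substitutes 'X' at each match site.

'X      X '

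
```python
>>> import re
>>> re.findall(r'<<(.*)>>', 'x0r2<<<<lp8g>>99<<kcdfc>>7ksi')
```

['<<lp8g>>99<<kcdfc']

With a single group, `findall` returns only what that group captured — 1 item.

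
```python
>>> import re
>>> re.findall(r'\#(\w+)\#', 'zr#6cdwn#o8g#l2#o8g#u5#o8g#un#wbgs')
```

Scanning left to right: at [2:9] match '#6cdwn#', group 1 = '6cdwn'; at [12:16] match '#l2#', group 1 = 'l2'; at [19:23] match '#u5#', group 1 = 'u5'; at [26:30] match '#un#', group 1 = 'un'.
`findall` collects group 1 from each match (4 total).

['6cdwn', 'l2', 'u5', 'un']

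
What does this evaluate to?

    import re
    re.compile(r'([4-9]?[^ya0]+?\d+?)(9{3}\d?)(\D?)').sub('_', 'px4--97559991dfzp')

The pattern matches optionally a character in [4-9], then one or more of any character except [ya0] (lazy), then one or more of a digit (lazy) (captured); then exactly 3 of the literal '9', then optionally a digit (captured); then optionally a non-digit (captured).
Each match is replaced by '_'.

'_fzp'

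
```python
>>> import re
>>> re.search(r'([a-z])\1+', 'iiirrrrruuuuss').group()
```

'iii'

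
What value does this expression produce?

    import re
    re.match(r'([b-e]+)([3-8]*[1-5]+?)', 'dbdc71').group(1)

Pattern: one or more of a character in [b-e] (captured); then zero or more of a character in [3-8], then one or more of a character in [1-5] (lazy) (captured).
`match` is anchored at position 0; if the pattern doesn't fit there, it returns None.
The match spans [0:6] → 'dbdc71'.
Captured: group 1 = 'dbdc', group 2 = '71'.

'dbdc'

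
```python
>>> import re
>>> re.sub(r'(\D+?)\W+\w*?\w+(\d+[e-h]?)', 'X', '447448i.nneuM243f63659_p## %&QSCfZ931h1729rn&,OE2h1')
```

The pattern matches one or more of a non-digit (lazy) (captured); then one or more of a non-word character; then zero or more of a word character (lazy), then one or more of a word character; then one or more of a digit, then optionally a character in [e-h] (captured).
Matches: at [6:22] → 'i.nneuM243f63659'; at [22:42] → '_p## %&QSCfZ931h1729'; at [42:51] → 'rn&,OE2h1'.
Each match is replaced by 'X'.

'447448XXX'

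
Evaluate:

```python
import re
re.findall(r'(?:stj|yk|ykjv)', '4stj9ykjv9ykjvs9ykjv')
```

['stj', 'yk', 'yk', 'yk']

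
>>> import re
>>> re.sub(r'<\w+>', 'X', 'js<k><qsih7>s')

'jsXXs'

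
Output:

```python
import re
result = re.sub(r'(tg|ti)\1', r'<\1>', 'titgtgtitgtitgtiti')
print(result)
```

ti<tg>titgtitg<ti>

The backreference `\1` re-matches whatever the first group consumed, character for character.
`\1` in the replacement pulls in group 1's text for each match.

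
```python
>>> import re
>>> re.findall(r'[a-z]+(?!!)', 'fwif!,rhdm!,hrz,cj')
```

['fwi', 'rhd', 'hrz', 'cj']

Because the assertion is negative and zero-width, positions next to the forbidden text are skipped.
Walking the string: at [0:3] → 'fwi'; at [6:9] → 'rhd'; at [12:15] → 'hrz'; at [16:18] → 'cj'.
No capturing groups, so `findall` returns the 4 full match strings.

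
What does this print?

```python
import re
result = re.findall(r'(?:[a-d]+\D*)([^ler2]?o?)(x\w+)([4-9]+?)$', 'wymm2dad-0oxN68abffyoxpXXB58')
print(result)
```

[('0o', 'xN68abffyoxpXXB5', '8')]

3 groups means the one result is a tuple of 3 captured strings — 1 here.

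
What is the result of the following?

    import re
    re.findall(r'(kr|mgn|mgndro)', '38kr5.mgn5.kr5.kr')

['kr', 'mgn', 'kr', 'kr']

One capturing group, so `findall` returns just the captured substring from each match — 4 in all.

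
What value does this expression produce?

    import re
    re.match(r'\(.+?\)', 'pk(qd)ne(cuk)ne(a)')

`match` is anchored at position 0; if the pattern doesn't fit there, it returns None.
Here the string doesn't start with a match, so the call returns None.

None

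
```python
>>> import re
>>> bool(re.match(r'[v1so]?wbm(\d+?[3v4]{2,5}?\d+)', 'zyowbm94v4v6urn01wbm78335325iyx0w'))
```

False

Pattern: optionally one of [v1so], then the literal 'wbm'; then one or more of a digit (lazy), then 2 to 5 of one of [3v4] (lazy), then one or more of a digit (captured).
`match` is anchored at position 0; if the pattern doesn't fit there, it returns None.
Here position 0 doesn't satisfy it, so the call returns None, and `bool(None)` is False.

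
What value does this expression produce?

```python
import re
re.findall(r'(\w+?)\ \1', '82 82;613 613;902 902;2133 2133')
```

`\1` is not a pattern — it's the concrete string captured by group 1, re-applied verbatim.
Walking the string: at [0:5] match '82 82', group 1 = '82'; at [6:13] match '613 613', group 1 = '613'; at [14:21] match '902 902', group 1 = '902'; at [22:31] match '2133 2133', group 1 = '2133'.
One capturing group, so `findall` returns just the captured substring from each match — 4 in all.

['82', '613', '902', '2133']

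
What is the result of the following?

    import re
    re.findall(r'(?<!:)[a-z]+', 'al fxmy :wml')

`(?!…)`/`(?<!…)` only lets a position through if the neighbouring text does NOT match; no characters are consumed.
Scanning left to right: at [0:2] → 'al'; at [3:7] → 'fxmy'; at [10:12] → 'ml'.
With no groups in the pattern, `findall` gives back each whole match — 3 here.

['al', 'fxmy', 'ml']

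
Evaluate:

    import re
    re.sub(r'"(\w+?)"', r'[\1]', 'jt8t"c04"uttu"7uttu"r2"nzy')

'jt8t[c04]uttu[7uttu]r2"nzy'

Matches: at [4:9] → '"c04"'; at [13:20] → '"7uttu"'.
The replacement refers to a captured group, so each match is rewritten using its own captured text.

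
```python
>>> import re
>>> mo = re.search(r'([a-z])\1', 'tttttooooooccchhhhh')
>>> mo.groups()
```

The match spans [0:2] → 'tt'.
Captured: group 1 = 't'.

('t',)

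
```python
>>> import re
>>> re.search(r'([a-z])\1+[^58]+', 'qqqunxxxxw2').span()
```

`\1` has to match the exact text group 1 already captured.
`search` walks the string left to right and returns the first match it finds.
The match spans [0:11] → 'qqqunxxxxw2'.
Captured: group 1 = 'q'.

(0, 11)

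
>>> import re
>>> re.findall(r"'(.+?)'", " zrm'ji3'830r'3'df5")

['ji3', '3']

A non-greedy quantifier consumes as few characters as it can — just enough that the remainder of the pattern still matches from where it stops; whatever follows it matches normally.
One capturing group, so `findall` returns just the captured substring from each match — 2 in all.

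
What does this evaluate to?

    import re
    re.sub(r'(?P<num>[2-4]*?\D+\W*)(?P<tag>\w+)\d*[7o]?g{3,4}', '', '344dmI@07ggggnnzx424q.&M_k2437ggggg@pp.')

Pattern: zero or more of a character in [2-4] (lazy), then one or more of a non-digit, then zero or more of a non-word character (captured as 'num'); then one or more of a word character (captured as 'tag'); then zero or more of a digit, then optionally one of [7o], then 3 to 4 of the literal 'g'.
Matches: at [0:13] → '344dmI@07gggg'; at [17:35] → '424q.&M_k2437ggggg'.
Each match is replaced by ''.

'nnzx@pp.'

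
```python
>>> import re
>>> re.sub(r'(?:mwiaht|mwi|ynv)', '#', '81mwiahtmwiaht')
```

'81##'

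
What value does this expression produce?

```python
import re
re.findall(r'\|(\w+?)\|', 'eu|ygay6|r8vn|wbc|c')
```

One capturing group, so `findall` returns just the captured substring from each match — 2 in all.

['ygay6', 'wbc']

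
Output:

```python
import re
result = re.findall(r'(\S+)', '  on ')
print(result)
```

['on']

Pattern: one or more of a non-whitespace character (captured).
Walking the string: at [2:4] match 'on', group 1 = 'on'.
With a single group, `findall` returns only what that group captured — 1 item.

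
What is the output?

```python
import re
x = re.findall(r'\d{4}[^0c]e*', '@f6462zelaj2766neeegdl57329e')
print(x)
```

['6462ze', '2766neee', '57329e']

No capturing groups, so `findall` returns the 3 full match strings.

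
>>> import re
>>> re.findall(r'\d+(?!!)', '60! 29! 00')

['6', '2', '00']

Because the assertion is negative and zero-width, positions next to the forbidden text are skipped.
Scanning left to right: at [0:1] → '6'; at [4:5] → '2'; at [8:10] → '00'.
No capturing groups, so `findall` returns the 3 full match strings.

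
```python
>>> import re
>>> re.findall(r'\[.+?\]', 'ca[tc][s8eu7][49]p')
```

A `+?`/`*?`/`{m,n}?` starts at its minimum and grows only as far as needed for what follows to match.
Scanning left to right: at [2:6] → '[tc]'; at [6:13] → '[s8eu7]'; at [13:17] → '[49]'.
`findall` yields the raw match text (3 of them) because the pattern has no groups.

['[tc]', '[s8eu7]', '[49]']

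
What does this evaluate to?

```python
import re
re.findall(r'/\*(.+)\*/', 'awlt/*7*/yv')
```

Walking the string: at [4:9] match '/*7*/', group 1 = '7'.
With a single group, `findall` returns only what that group captured — 1 item.

['7']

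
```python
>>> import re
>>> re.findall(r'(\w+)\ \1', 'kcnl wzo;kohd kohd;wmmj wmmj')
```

['kohd', 'wmmj']

`\1` has to match the exact text group 1 already captured.
With a single group, `findall` returns only what that group captured — 2 items.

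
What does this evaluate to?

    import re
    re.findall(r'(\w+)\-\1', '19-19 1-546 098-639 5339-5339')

['19', '5339']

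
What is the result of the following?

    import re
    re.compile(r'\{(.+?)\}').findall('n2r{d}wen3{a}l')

With the lazy modifier that quantifier settles for the fewest repetitions that let the rest of the pattern succeed (the atoms after it are unaffected and can still be greedy).
Scanning left to right: at [3:6] match '{d}', group 1 = 'd'; at [10:13] match '{a}', group 1 = 'a'.
With a single group, `findall` returns only what that group captured — 2 items.

['d', 'a']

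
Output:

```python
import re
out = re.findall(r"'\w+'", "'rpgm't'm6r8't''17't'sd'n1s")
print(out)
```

Matches: at [0:6] → "'rpgm'"; at [7:13] → "'m6r8'"; at [15:19] → "'17'"; at [20:24] → "'sd'".
With no groups in the pattern, `findall` gives back each whole match — 4 here.

["'rpgm'", "'m6r8'", "'17'", "'sd'"]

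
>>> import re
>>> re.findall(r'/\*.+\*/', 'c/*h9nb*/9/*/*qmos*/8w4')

['/*h9nb*/9/*/*qmos*/']

With no groups in the pattern, `findall` gives back each whole match — 1 here.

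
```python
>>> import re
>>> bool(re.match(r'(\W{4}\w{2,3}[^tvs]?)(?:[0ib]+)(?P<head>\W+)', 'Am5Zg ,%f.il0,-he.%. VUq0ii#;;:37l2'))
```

False

This matches exactly 4 of a non-word character, then 2 to 3 of a word character, then optionally any character except [tvs] (captured); then one or more of one of [0ib] (non-capturing group); then one or more of a non-word character (captured as 'head').
`re.match` won't scan ahead — the pattern has to work from the very first character.
Here the pattern fails at index 0, so the call returns None, and `bool(None)` is False.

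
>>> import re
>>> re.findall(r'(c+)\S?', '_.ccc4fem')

['ccc']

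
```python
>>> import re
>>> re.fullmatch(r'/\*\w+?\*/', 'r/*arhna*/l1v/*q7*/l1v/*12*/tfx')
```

For `fullmatch`, every character of the input must be accounted for by the pattern.
Here the pattern can't cover the whole string, so the call returns None.

None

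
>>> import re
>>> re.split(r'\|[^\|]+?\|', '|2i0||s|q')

['', '', 'q']

Matches to split on: at [0:5] → '|2i0|'; at [5:8] → '|s|'.
The string is cut at each match, leaving 3 pieces.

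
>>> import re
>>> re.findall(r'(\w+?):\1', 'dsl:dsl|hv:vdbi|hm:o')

The backreference `\1` re-matches whatever the first group consumed, character for character.
Scanning left to right: at [0:7] match 'dsl:dsl', group 1 = 'dsl'; at [9:12] match 'v:v', group 1 = 'v'.
`findall` collects group 1 from each match (2 total).

['dsl', 'v']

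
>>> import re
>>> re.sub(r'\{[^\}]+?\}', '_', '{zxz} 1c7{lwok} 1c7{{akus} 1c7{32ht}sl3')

'_ 1c7_ 1c7_ 1c7_sl3'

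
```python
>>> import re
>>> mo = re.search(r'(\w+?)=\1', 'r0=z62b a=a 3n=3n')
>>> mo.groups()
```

The backreference `\1` re-matches whatever the first group consumed, character for character.
`search` walks the string left to right and returns the first match it finds.
The match spans [8:11] → 'a=a'.
Captured: group 1 = 'a'.

('a',)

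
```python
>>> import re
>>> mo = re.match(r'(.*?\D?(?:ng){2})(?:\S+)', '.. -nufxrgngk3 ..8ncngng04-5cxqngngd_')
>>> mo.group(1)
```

'.. -nufxrgngk3 ..8ncngng'

This matches zero or more of any character (lazy), then optionally a non-digit, then the literal 'ng' repeated 2 times (captured); then one or more of a non-whitespace character (non-capturing group).
A `+?`/`*?`/`{m,n}?` starts at its minimum and grows only as far as needed for what follows to match.
`re.match` only tries the pattern at the start of the string.
The match spans [0:37] → '.. -nufxrgngk3 ..8ncngng04-5cxqngngd_'.
Captured: group 1 = '.. -nufxrgngk3 ..8ncngng'.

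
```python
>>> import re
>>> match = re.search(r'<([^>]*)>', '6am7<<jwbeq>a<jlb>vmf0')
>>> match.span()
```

The match spans [4:12] → '<<jwbeq>'.

(4, 12)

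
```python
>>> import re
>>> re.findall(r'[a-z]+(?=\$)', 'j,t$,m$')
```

['t', 'm']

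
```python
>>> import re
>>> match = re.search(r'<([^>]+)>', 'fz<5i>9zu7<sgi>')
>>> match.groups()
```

`re.search` tries every starting position until one works.
The match spans [2:6] → '<5i>'.
Captured: group 1 = '5i'.

('5i',)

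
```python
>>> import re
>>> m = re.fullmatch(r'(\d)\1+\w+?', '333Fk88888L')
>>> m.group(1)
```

'3'

The backreference `\1` re-matches whatever the first group consumed, character for character.
`re.fullmatch` requires the pattern to consume the entire string.
The match spans [0:11] → '333Fk88888L'.
Captured: group 1 = '3'.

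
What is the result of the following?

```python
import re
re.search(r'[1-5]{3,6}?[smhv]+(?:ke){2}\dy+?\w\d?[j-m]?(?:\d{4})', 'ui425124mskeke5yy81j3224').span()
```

(2, 24)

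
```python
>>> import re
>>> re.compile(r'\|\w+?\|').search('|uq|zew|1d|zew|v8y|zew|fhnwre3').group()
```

The match spans [0:4] → '|uq|'.

'|uq|'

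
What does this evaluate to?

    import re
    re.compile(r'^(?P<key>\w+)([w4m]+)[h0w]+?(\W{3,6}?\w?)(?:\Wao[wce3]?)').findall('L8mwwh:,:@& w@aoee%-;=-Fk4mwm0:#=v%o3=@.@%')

Pattern: anchored at the start of the string; then one or more of a word character (captured as 'key'); then one or more of one of [w4m] (captured); then one or more of one of [h0w] (lazy); then 3 to 6 of a non-word character (lazy), then optionally a word character (captured); then a non-word character, then the literal 'ao', then optionally one of [wce3] (non-capturing group).
Scanning left to right: at [0:17] match 'L8mwwh:,:@& w@aoe', groups = ('L8mw', 'w', ':,:@& w').
With 3 capturing groups, `findall` returns a 3-tuple per match.

[('L8mw', 'w', ':,:@& w')]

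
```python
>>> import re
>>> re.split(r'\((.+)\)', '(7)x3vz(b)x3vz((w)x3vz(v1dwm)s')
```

['', '7)x3vz(b)x3vz((w)x3vz(v1dwm', 's']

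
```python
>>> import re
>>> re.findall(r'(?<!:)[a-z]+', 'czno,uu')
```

['czno', 'uu']

`(?!…)`/`(?<!…)` only lets a position through if the neighbouring text does NOT match; no characters are consumed.
Walking the string: at [0:4] → 'czno'; at [5:7] → 'uu'.
No capturing groups, so `findall` returns the 2 full match strings.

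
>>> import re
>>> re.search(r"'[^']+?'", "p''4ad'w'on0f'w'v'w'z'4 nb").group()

"'4ad'"

The match spans [2:7] → "'4ad'".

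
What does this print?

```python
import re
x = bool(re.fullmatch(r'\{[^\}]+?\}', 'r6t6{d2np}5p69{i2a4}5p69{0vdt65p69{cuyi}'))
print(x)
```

False

`fullmatch` succeeds only if the pattern covers the string from start to end.
Here the string isn't matched end-to-end, so the call returns None, and `bool(None)` is False.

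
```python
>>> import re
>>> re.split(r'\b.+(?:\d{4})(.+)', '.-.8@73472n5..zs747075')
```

This matches a word boundary (`\b`, zero-width); then one or more of any character; then exactly 4 of a digit (non-capturing group); then one or more of any character (captured).
Matches to split on: at [3:22] → '8@73472n5..zs747075'.
`re.split` interleaves the captured-group text with the surrounding fragments.

['.-.', '5', '']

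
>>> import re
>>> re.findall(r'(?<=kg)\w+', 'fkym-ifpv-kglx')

['lx']

The positive lookaround only admits positions where the adjacent text matches; those characters stay outside the span.
No capturing groups, so `findall` returns the 1 full match string.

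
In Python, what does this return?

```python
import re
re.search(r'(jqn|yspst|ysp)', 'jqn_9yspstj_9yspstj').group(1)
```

Unlike `match`, `search` isn't anchored — it looks for the pattern anywhere in the string.
The match spans [0:3] → 'jqn'.
Captured: group 1 = 'jqn'.

'jqn'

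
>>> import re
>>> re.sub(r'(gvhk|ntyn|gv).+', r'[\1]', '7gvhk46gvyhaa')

'7[gvhk]'

Branches in `(...|...)` are attempted left-to-right; the first branch that allows the whole pattern to succeed is taken.
Matches: at [1:13] → 'gvhk46gvyhaa'.
`\1` in the replacement pulls in group 1's text for each match.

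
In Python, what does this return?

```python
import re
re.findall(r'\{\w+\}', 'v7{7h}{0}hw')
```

Matches: at [2:6] → '{7h}'; at [6:9] → '{0}'.
With no groups in the pattern, `findall` gives back each whole match — 2 here.

['{7h}', '{0}']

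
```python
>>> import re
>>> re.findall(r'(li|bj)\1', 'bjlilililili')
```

`\1` has to match the exact text group 1 already captured.
Scanning left to right: at [2:6] match 'lili', group 1 = 'li'; at [6:10] match 'lili', group 1 = 'li'.
Because there's exactly one group, `findall` drops the full match and keeps group 1 from each hit.

['li', 'li']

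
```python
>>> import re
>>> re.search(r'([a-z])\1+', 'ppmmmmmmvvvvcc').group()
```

'pp'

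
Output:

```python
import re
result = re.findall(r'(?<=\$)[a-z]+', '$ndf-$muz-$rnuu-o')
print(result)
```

['ndf', 'muz', 'rnuu']

The `(?=…)`/`(?<=…)` assertion just peeks at neighbouring text; it doesn't advance the match position.
No capturing groups, so `findall` returns the 3 full match strings.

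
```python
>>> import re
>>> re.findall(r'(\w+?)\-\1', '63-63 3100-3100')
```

The backreference `\1` re-matches whatever the first group consumed, character for character.
Walking the string: at [0:5] match '63-63', group 1 = '63'; at [6:15] match '3100-3100', group 1 = '3100'.
`findall` collects group 1 from each match (2 total).

['63', '3100']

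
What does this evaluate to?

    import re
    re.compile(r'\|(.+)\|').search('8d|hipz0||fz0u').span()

The match spans [2:10] → '|hipz0||'.

(2, 10)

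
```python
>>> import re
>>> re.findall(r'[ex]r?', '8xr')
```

This matches one of [ex]; then optionally a literal 'r'.
Scanning left to right: at [1:3] → 'xr'.
Since nothing is captured, `findall` lists the 1 matched substring directly.

['xr']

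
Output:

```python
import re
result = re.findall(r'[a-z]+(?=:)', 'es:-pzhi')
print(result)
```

['es']

The `(?=…)`/`(?<=…)` assertion just peeks at neighbouring text; it doesn't advance the match position.
With no groups in the pattern, `findall` gives back each whole match — 1 here.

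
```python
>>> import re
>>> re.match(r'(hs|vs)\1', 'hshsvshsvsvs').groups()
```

The backreference `\1` re-matches whatever the first group consumed, character for character.
With `match`, the pattern is implicitly anchored at the beginning.
The match spans [0:4] → 'hshs'.
Captured: group 1 = 'hs'.

('hs',)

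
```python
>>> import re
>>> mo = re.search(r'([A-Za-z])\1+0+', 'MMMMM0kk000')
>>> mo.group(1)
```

The backreference `\1` re-matches whatever the first group consumed, character for character.
`re.search` tries every starting position until one works.
The match spans [0:6] → 'MMMMM0'.
Captured: group 1 = 'M'.

'M'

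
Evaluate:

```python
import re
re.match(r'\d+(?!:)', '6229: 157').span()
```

With `match`, the pattern is implicitly anchored at the beginning.
The match spans [0:3] → '622'.

(0, 3)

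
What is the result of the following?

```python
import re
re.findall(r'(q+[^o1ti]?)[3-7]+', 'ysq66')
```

['q6']

This matches one or more of the literal 'q', then optionally any character except [o1ti] (captured); then one or more of a character in [3-7].
Walking the string: at [2:5] match 'q66', group 1 = 'q6'.
One capturing group, so `findall` returns just the captured substring from the one match — 1 in all.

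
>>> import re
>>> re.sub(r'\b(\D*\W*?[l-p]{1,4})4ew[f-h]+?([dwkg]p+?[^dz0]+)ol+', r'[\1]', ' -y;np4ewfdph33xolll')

' -[y;np]'

The pattern matches a word boundary (`\b`, zero-width); then zero or more of a non-digit, then zero or more of a non-word character (lazy), then 1 to 4 of a character in [l-p] (captured); then the literal '4ew', then one or more of a character in [f-h] (lazy); then one of [dwkg], then one or more of the literal 'p' (lazy), then one or more of any character except [dz0] (captured); then the literal 'o', then one or more of a literal 'l'.
Each match is replaced using the text its own group 1 captured.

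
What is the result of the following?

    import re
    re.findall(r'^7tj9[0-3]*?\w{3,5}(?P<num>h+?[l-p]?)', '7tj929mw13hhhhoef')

This matches anchored at the start of the string; then the literal '7', then the literal 'tj9'; then zero or more of a character in [0-3] (lazy), then 3 to 5 of a word character; then one or more of the literal 'h' (lazy), then optionally a character in [l-p] (captured as 'num').
Because the quantifier is non-greedy, it stops expanding at the earliest point where the rest of the pattern can succeed.
Matches: at [0:11] match '7tj929mw13h', group 1 = 'h'.
One capturing group, so `findall` returns just the captured substring from the one match — 1 in all.

['h']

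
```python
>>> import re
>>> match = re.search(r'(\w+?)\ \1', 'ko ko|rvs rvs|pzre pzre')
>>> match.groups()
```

('ko',)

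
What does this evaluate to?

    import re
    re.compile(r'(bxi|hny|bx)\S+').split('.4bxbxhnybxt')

`re.split` interleaves the captured-group text with the surrounding fragments.

['.4', 'bx', '']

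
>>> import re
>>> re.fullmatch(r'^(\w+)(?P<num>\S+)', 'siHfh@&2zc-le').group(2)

The match spans [0:13] → 'siHfh@&2zc-le'.
Captured: group 1 = 'siHfh', group 2 = '@&2zc-le'.

'@&2zc-le'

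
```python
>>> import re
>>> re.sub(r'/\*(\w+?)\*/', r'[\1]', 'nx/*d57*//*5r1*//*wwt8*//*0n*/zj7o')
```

'nx[d57][5r1][wwt8][0n]zj7o'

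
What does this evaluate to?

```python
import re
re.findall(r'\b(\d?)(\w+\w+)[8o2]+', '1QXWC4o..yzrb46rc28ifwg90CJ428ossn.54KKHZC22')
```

The pattern matches a word boundary (`\b`, zero-width); then optionally a digit (captured); then one or more of a word character, then one or more of a word character (captured); then one or more of one of [8o2].
Scanning left to right: at [0:7] match '1QXWC4o', groups = ('1', 'QXWC4'); at [9:31] match 'yzrb46rc28ifwg90CJ428o', groups = ('', 'yzrb46rc28ifwg90CJ428'); at [35:44] match '54KKHZC22', groups = ('5', '4KKHZC2').
2 groups means each result is a tuple of 2 captured strings — 3 here.

[('1', 'QXWC4'), ('', 'yzrb46rc28ifwg90CJ428'), ('5', '4KKHZC2')]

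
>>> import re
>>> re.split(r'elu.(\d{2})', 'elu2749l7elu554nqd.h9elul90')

`re.split` interleaves the captured-group text with the surrounding fragments.

['', '74', '9l7', '54', 'nqd.h9', '90', '']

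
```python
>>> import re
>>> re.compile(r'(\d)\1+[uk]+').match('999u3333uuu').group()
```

'999u'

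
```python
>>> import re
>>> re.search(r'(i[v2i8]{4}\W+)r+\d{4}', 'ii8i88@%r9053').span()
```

(1, 13)

Pattern: a literal 'i', then exactly 4 of one of [v2i8], then one or more of a non-word character (captured); then one or more of a literal 'r'; then exactly 4 of a digit.
The match spans [1:13] → 'i8i88@%r9053'.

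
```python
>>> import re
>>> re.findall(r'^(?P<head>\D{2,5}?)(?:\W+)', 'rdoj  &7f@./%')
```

['rdoj']

The pattern matches anchored at the start of the string; then 2 to 5 of a non-digit (lazy) (captured as 'head'); then one or more of a non-word character (non-capturing group).
A non-greedy quantifier consumes as few characters as it can — just enough that the remainder of the pattern still matches from where it stops; whatever follows it matches normally.
Walking the string: at [0:7] match 'rdoj  &', group 1 = 'rdoj'.
Because there's exactly one group, `findall` drops the full match and keeps group 1 from the one hit.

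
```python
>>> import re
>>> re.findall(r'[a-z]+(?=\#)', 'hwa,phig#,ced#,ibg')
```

The lookaround is zero-width — it requires the adjacent text to match without consuming it, so the asserted text isn't part of the match.
Walking the string: at [4:8] → 'phig'; at [10:13] → 'ced'.
Since nothing is captured, `findall` lists the 2 matched substrings directly.

['phig', 'ced']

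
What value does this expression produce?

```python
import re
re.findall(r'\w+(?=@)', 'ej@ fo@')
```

Because the assertion is zero-width, the text it checks is not consumed and won't appear in the result.
Since nothing is captured, `findall` lists the 2 matched substrings directly.

['ej', 'fo']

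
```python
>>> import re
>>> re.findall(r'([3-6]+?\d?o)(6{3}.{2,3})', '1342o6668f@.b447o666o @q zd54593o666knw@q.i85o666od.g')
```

[('342o', '6668f@'), ('447o', '666o @'), ('3o', '666knw'), ('5o', '666od.')]

This matches one or more of a character in [3-6] (lazy), then optionally a digit, then a literal 'o' (captured); then exactly 3 of a literal '6', then 2 to 3 of any character (captured).
Walking the string: at [1:11] match '342o6668f@', groups = ('342o', '6668f@'); at [13:23] match '447o666o @', groups = ('447o', '666o @'); at [31:39] match '3o666knw', groups = ('3o', '666knw'); at [44:52] match '5o666od.', groups = ('5o', '666od.').
With 2 capturing groups, `findall` returns a 2-tuple per match.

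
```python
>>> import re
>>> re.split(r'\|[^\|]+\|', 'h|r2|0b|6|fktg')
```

['h', '0b', 'fktg']

`split` removes every match and returns the 3 fragments in between.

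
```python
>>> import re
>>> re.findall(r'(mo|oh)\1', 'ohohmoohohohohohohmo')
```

`\1` is not a pattern — it's the concrete string captured by group 1, re-applied verbatim.
With a single group, `findall` returns only what that group captured — 4 items.

['oh', 'oh', 'oh', 'oh']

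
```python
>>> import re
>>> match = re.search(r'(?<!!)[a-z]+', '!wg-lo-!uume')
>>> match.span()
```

The negative lookahead/lookbehind blocks any match where the forbidden context is present.
`re.search` tries every starting position until one works.
The match spans [2:3] → 'g'.

(2, 3)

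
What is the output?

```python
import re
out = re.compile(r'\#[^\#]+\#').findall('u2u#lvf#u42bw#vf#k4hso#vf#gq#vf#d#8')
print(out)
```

With no groups in the pattern, `findall` gives back each whole match — 4 here.

['#lvf#', '#vf#', '#vf#', '#vf#']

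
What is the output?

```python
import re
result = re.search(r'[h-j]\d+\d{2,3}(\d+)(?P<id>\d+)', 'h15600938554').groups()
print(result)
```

The match spans [0:12] → 'h15600938554'.
Captured: group 1 = '5', group 2 = '4'.

('5', '4')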